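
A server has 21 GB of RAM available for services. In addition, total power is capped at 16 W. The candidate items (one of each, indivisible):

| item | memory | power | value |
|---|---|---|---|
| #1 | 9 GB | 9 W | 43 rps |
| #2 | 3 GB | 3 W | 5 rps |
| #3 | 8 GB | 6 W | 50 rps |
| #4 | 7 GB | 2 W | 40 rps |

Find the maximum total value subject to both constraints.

Feasible sets respecting both limits:
- #2+#3+#4: memory 18, power 11, value 95
- #1+#3: memory 17, power 15, value 93
- #3+#4: memory 15, power 8, value 90
Best: 95 rps.

95 rps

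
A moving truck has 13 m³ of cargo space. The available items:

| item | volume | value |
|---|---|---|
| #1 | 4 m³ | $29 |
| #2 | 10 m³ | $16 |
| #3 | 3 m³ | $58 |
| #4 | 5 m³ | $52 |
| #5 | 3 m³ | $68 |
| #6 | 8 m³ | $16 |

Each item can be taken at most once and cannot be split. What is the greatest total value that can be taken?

Check high-value combinations within 13 m³:
- #3+#4+#5: volume 3+5+3=11, value 58+52+68=178
- #1+#3+#5: volume 4+3+3=10, value 29+58+68=155
- #1+#4+#5: volume 4+5+3=12, value 29+52+68=149
- #1+#3+#4: volume 4+3+5=12, value 29+58+52=139
- #3+#5: volume 3+3=6, value 58+68=126
Best: $178.

$178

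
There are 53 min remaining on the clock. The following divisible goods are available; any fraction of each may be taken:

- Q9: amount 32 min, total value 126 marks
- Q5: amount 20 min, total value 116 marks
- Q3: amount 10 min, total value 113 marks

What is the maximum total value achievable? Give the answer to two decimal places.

319.56

Take in order of value per unit:
- Q3 (113/10 per unit): all 10 → value 113, running total 113.00
- Q5 (116/20 per unit): all 20 → value 116, running total 229.00
- Q9 (126/32 per unit): 23 of 32 → value 23×126/32 = 90.5625, running total 319.56
Total 319.56.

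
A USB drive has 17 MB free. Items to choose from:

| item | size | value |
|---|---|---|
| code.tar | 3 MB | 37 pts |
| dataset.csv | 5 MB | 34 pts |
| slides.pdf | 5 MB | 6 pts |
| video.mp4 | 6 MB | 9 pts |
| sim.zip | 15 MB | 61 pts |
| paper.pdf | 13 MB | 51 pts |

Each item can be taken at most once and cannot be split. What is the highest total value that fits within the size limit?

88 pts

Check high-value combinations within 17 MB:
- code.tar+paper.pdf: size 3+13=16, value 37+51=88
- code.tar+dataset.csv+video.mp4: size 3+5+6=14, value 37+34+9=80
- code.tar+dataset.csv+slides.pdf: size 3+5+5=13, value 37+34+6=77
Best: 88 pts.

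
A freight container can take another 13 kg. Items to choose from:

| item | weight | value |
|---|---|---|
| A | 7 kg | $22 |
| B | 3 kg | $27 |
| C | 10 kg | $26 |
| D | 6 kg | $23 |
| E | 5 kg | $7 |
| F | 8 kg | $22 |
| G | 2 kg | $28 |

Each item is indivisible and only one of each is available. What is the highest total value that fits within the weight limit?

Check high-value combinations within 13 kg:
- B+D+G: weight 3+6+2=11, value 27+23+28=78
- A+B+G: weight 7+3+2=12, value 22+27+28=77
- B+F+G: weight 3+8+2=13, value 27+22+28=77
Best: $78.

$78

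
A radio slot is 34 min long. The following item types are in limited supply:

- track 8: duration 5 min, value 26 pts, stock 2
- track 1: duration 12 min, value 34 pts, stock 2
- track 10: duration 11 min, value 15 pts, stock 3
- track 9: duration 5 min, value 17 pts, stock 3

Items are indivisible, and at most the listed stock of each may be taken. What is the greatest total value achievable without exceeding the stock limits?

120 pts

Best selections within duration 34 and stock limits:
- 2×track 8 + 1×track 1 + 2×track 9: duration 32, value 120
- 2×track 8 + 2×track 1: duration 34, value 120
Best: 120 pts.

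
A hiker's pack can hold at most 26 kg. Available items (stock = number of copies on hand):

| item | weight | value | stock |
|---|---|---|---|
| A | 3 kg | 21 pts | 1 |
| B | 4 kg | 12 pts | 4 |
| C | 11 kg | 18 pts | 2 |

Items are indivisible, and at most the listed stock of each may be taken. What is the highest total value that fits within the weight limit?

75 pts

Top feasible selections:
- 1×A + 3×B + 1×C: weight 26, value 75
- 1×A + 4×B: weight 19, value 69
- 1×A + 2×B + 1×C: weight 22, value 63
- 1×A + 3×B: weight 15, value 57
Best: 75 pts.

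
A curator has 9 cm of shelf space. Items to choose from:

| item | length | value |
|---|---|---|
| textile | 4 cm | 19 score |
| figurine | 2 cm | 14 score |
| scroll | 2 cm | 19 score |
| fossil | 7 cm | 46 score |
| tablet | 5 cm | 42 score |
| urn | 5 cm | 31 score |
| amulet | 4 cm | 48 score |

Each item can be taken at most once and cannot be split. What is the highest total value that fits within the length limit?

This is a 0/1 knapsack; check combinations near the capacity.
- tablet+amulet: length 5+4=9, value 42+48=90
- figurine+scroll+amulet: length 2+2+4=8, value 14+19+48=81
- urn+amulet: length 5+4=9, value 31+48=79
- figurine+scroll+tablet: length 2+2+5=9, value 14+19+42=75
- scroll+amulet: length 2+4=6, value 19+48=67
Best: 90 score.

90 score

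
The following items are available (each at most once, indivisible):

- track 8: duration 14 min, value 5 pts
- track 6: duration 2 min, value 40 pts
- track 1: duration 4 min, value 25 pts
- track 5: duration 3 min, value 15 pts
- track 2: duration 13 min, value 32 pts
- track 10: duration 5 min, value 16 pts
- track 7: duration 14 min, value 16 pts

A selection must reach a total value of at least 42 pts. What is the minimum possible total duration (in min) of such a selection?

Subsets with value ≥ 42, sorted by total duration:
- track 6+track 5: duration 5, value 55
- track 6+track 1: duration 6, value 65
Minimum duration: 5 min.

5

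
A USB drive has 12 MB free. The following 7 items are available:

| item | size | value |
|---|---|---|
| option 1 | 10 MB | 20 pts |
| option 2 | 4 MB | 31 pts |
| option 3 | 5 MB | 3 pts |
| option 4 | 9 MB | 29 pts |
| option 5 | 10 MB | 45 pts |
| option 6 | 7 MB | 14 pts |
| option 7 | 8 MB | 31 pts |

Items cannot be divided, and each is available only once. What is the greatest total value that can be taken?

62 pts

This is a 0/1 knapsack; check combinations near the capacity.
- option 2+option 7: size 4+8=12, value 31+31=62
- option 5: size 10, value 45
- option 2+option 6: size 4+7=11, value 31+14=45
- option 2+option 3: size 4+5=9, value 31+3=34
Best: 62 pts.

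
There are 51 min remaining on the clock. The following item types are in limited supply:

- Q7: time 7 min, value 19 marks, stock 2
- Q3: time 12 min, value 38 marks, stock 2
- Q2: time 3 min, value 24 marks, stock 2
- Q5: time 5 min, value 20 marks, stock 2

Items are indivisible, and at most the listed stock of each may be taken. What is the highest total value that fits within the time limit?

183 marks

Best selections within time 51 and stock limits:
- 1×Q7 + 2×Q3 + 2×Q2 + 2×Q5: time 47, value 183
- 2×Q7 + 2×Q3 + 2×Q2 + 1×Q5: time 49, value 182
Best: 183 marks.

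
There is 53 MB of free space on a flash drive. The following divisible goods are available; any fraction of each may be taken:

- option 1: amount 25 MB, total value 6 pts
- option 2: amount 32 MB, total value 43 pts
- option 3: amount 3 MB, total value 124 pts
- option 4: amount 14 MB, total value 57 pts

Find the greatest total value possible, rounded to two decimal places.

224.96

Take in order of value per unit:
- option 3 (124/3 per unit): all 3 → value 124, running total 124.00
- option 4 (57/14 per unit): all 14 → value 57, running total 181.00
- option 2 (43/32 per unit): all 32 → value 43, running total 224.00
- option 1 (6/25 per unit): 4 of 25 → value 4×6/25 = 0.9600, running total 224.96
Total 224.96.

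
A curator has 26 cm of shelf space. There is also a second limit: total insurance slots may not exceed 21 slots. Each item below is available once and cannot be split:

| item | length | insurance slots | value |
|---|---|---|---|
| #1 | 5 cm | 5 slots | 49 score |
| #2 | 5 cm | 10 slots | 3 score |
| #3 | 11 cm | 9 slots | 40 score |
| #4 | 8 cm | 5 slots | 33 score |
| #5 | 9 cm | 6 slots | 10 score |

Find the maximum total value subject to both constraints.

Feasible sets respecting both limits:
- #1+#3+#4: length 24, insurance slots 19, value 122
- #1+#3+#5: length 25, insurance slots 20, value 99
- #1+#4+#5: length 22, insurance slots 16, value 92
- #1+#3: length 16, insurance slots 14, value 89
Best: 122 score.

122 score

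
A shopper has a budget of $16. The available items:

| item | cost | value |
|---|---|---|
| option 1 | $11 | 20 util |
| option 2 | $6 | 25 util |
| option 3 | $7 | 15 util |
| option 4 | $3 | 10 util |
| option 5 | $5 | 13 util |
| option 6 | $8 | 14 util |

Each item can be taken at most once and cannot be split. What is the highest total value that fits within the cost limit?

50 util

This is a 0/1 knapsack; check combinations near the capacity.
- option 2+option 3+option 4: cost 6+7+3=16, value 25+15+10=50
- option 2+option 4+option 5: cost 6+3+5=14, value 25+10+13=48
- option 2+option 3: cost 6+7=13, value 25+15=40
- option 2+option 6: cost 6+8=14, value 25+14=39
- option 2+option 5: cost 6+5=11, value 25+13=38
Best: 50 util.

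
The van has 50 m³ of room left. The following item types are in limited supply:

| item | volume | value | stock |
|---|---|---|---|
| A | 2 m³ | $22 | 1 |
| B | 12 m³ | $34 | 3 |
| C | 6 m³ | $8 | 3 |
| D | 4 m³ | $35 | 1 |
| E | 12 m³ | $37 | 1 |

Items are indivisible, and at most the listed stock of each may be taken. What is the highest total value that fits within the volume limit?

$170

Top feasible selections:
- 1×A + 2×B + 1×C + 1×D + 1×E: volume 48, value 170
- 1×A + 3×B + 1×C + 1×D: volume 48, value 167
- 1×A + 2×B + 1×D + 1×E: volume 42, value 162
- 1×A + 3×B + 1×E: volume 50, value 161
Best: $170.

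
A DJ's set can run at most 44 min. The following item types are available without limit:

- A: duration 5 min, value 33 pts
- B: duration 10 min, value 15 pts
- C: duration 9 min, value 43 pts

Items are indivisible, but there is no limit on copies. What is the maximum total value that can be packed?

Best value-per-unit is A at 33/5; filling with it alone gives 8×33 = 264.
Optimal mix: 7×A + 1×C → duration 44, value 274.

274 pts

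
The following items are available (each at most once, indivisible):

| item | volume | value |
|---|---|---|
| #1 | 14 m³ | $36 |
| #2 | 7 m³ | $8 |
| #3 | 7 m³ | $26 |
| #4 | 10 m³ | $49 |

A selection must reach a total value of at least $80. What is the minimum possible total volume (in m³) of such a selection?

24

Subsets with value ≥ 80, sorted by total volume:
- #1+#4: volume 24, value 85
- #2+#3+#4: volume 24, value 83
- #1+#3+#4: volume 31, value 111
Minimum volume: 24 m³.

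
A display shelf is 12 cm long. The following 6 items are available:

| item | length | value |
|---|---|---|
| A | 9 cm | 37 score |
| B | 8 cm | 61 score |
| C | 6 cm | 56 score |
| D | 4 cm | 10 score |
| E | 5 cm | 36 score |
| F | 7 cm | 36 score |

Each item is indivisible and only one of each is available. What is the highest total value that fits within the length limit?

Check high-value combinations within 12 cm:
- C+E: length 6+5=11, value 56+36=92
- E+F: length 5+7=12, value 36+36=72
- B+D: length 8+4=12, value 61+10=71
- C+D: length 6+4=10, value 56+10=66
Best: 92 score.

92 score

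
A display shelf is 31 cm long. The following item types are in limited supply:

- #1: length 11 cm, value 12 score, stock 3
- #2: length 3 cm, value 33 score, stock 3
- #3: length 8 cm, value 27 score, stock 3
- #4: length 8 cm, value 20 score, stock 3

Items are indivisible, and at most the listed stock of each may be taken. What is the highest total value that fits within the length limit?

153 score

Best selections within length 31 and stock limits:
- 3×#2 + 2×#3: length 25, value 153
- 2×#2 + 3×#3: length 30, value 147
- 3×#2 + 1×#3 + 1×#4: length 25, value 146
- 2×#2 + 2×#3 + 1×#4: length 30, value 140
Best: 153 score.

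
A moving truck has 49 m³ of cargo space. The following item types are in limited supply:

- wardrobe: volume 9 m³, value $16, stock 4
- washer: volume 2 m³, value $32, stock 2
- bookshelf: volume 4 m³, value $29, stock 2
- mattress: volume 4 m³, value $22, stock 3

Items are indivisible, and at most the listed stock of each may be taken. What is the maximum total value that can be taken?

$220

Best selections within volume 49 and stock limits:
- 2×wardrobe + 2×washer + 2×bookshelf + 3×mattress: volume 42, value 220
- 3×wardrobe + 2×washer + 2×bookshelf + 2×mattress: volume 47, value 214
Best: $220.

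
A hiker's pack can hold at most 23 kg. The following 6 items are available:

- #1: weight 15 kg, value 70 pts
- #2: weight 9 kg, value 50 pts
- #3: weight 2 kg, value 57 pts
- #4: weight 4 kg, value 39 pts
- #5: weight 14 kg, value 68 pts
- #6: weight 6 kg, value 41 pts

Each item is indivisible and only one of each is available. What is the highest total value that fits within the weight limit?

Check high-value combinations within 23 kg:
- #2+#3+#4+#6: weight 9+2+4+6=21, value 50+57+39+41=187
- #1+#3+#6: weight 15+2+6=23, value 70+57+41=168
- #1+#3+#4: weight 15+2+4=21, value 70+57+39=166
- #3+#5+#6: weight 2+14+6=22, value 57+68+41=166
Best: 187 pts.

187 pts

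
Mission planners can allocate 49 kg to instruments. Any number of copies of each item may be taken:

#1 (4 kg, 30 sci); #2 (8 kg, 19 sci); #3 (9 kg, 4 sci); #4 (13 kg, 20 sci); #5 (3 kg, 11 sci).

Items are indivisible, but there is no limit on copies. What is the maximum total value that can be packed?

360 sci

Best value-per-unit is #1 at 30/4, and filling with it alone uses mass 12×4=48. No mix of the others beats 12×30 = 360.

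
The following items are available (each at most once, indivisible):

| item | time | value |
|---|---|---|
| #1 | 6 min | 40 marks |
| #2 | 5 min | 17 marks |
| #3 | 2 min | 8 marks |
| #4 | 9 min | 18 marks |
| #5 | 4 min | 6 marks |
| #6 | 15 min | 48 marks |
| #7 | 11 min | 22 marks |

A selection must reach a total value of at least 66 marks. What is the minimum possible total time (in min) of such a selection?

Subsets with value ≥ 66, sorted by total time:
- #1+#2+#3+#5: time 17, value 71
- #1+#3+#4: time 17, value 66
- #1+#3+#7: time 19, value 70
- #1+#2+#4: time 20, value 75
Minimum time: 17 min.

17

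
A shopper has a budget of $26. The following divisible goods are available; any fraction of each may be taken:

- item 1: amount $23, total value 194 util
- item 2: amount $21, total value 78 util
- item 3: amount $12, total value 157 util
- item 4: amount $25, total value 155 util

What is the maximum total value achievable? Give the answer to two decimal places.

Take in order of value per unit:
- item 3 (157/12 per unit): all 12 → value 157, running total 157.00
- item 1 (194/23 per unit): 14 of 23 → value 14×194/23 = 118.0870, running total 275.09
Total 275.09.

275.09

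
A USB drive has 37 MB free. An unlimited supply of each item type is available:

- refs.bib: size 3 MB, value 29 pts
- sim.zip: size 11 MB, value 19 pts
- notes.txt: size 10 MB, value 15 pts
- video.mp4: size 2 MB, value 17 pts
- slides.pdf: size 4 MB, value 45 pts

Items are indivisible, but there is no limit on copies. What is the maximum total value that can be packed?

Best value-per-unit is slides.pdf at 45/4; filling with it alone gives 9×45 = 405.
Optimal mix: 1×refs.bib + 1×video.mp4 + 8×slides.pdf → size 37, value 406.

406 pts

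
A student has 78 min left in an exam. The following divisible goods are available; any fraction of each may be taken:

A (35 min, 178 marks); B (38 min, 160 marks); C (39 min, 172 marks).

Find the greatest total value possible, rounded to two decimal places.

Take in order of value per unit:
- A (178/35 per unit): all 35 → value 178, running total 178.00
- C (172/39 per unit): all 39 → value 172, running total 350.00
- B (160/38 per unit): 4 of 38 → value 4×160/38 = 16.8421, running total 366.84
Total 366.84.

366.84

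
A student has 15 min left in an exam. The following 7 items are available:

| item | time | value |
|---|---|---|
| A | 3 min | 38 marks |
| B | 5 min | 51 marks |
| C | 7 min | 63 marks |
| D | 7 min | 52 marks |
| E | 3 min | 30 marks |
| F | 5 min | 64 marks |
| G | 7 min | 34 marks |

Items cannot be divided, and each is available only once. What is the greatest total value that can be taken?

165 marks

Check high-value combinations within 15 min:
- A+C+F: time 3+7+5=15, value 38+63+64=165
- C+E+F: time 7+3+5=15, value 63+30+64=157
- A+D+F: time 3+7+5=15, value 38+52+64=154
Best: 165 marks.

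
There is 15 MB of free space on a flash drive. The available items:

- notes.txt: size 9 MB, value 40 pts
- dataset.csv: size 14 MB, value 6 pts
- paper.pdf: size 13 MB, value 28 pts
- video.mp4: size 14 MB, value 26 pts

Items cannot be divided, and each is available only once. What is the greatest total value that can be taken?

40 pts

Check high-value combinations within 15 MB:
- notes.txt: size 9, value 40
- paper.pdf: size 13, value 28
- video.mp4: size 14, value 26
- dataset.csv: size 14, value 6
Best: 40 pts.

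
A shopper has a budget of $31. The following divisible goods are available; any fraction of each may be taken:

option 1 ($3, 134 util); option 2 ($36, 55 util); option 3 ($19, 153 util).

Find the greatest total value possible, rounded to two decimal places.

300.75

Take in order of value per unit:
- option 1 (134/3 per unit): all 3 → value 134, running total 134.00
- option 3 (153/19 per unit): all 19 → value 153, running total 287.00
- option 2 (55/36 per unit): 9 of 36 → value 9×55/36 = 13.7500, running total 300.75
Total 300.75.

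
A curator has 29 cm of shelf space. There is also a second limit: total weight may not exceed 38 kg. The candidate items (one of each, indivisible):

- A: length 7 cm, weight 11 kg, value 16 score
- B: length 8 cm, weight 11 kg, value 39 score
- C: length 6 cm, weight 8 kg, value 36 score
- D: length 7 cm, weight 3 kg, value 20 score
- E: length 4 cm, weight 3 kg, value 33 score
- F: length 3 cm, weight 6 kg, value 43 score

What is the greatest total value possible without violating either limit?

171 score

Feasible sets respecting both limits:
- B+C+D+E+F: length 28, weight 31, value 171
- B+C+E+F: length 21, weight 28, value 151
- A+B+D+E+F: length 29, weight 34, value 151
Best: 171 score.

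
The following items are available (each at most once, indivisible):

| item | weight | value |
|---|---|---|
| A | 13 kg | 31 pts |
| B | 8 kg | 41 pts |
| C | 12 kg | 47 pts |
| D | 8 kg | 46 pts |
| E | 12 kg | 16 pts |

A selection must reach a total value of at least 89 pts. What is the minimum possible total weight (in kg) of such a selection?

20

Subsets with value ≥ 89, sorted by total weight:
- C+D: weight 20, value 93
- B+C+D: weight 28, value 134
Minimum weight: 20 kg.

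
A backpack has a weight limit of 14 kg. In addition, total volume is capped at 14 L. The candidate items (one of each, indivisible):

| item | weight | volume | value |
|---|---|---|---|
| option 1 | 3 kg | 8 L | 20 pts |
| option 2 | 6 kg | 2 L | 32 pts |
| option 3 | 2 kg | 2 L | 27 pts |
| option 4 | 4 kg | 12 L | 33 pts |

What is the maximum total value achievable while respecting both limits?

79 pts

Feasible sets respecting both limits:
- option 1+option 2+option 3: weight 11, volume 12, value 79
- option 2+option 4: weight 10, volume 14, value 65
- option 3+option 4: weight 6, volume 14, value 60
- option 2+option 3: weight 8, volume 4, value 59
Best: 79 pts.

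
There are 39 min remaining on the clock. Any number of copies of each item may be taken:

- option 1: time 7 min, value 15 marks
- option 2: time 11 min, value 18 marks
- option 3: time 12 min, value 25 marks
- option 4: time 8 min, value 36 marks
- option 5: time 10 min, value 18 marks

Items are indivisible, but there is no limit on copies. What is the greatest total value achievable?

159 marks

Best value-per-unit is option 4 at 36/8; filling with it alone gives 4×36 = 144.
Optimal mix: 1×option 1 + 4×option 4 → time 39, value 159.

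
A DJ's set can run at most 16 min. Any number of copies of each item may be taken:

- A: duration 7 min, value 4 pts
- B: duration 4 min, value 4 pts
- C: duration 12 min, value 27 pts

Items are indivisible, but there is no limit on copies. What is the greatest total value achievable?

Best value-per-unit is C at 27/12; filling with it alone gives 1×27 = 27.
Optimal mix: 1×B + 1×C → duration 16, value 31.

31 pts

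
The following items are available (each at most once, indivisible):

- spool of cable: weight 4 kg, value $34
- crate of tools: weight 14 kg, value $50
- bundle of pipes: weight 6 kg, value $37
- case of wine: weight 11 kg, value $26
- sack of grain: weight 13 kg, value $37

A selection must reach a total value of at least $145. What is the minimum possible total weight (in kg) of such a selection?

Subsets with value ≥ 145, sorted by total weight:
- spool of cable+crate of tools+bundle of pipes+case of wine: weight 35, value 147
- spool of cable+crate of tools+bundle of pipes+sack of grain: weight 37, value 158
- spool of cable+crate of tools+case of wine+sack of grain: weight 42, value 147
- crate of tools+bundle of pipes+case of wine+sack of grain: weight 44, value 150
Minimum weight: 35 kg.

35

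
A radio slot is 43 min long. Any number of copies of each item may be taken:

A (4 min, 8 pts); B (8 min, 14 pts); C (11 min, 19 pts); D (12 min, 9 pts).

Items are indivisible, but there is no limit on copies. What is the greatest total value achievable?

Best value-per-unit is A at 8/4; filling with it alone gives 10×8 = 80.
Optimal mix: 8×A + 1×C → duration 43, value 83.

83 pts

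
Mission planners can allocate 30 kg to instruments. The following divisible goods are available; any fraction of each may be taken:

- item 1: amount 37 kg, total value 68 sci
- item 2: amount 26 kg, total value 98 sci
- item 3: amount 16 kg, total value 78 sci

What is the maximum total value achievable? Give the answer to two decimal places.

130.77

Take in order of value per unit:
- item 3 (78/16 per unit): all 16 → value 78, running total 78.00
- item 2 (98/26 per unit): 14 of 26 → value 14×98/26 = 52.7692, running total 130.77
Total 130.77.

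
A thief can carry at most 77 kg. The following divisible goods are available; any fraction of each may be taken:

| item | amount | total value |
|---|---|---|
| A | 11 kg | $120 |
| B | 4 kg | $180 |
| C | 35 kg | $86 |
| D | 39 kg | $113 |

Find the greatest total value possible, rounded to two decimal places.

469.51

Take in order of value per unit:
- B (180/4 per unit): all 4 → value 180, running total 180.00
- A (120/11 per unit): all 11 → value 120, running total 300.00
- D (113/39 per unit): all 39 → value 113, running total 413.00
- C (86/35 per unit): 23 of 35 → value 23×86/35 = 56.5143, running total 469.51
Total 469.51.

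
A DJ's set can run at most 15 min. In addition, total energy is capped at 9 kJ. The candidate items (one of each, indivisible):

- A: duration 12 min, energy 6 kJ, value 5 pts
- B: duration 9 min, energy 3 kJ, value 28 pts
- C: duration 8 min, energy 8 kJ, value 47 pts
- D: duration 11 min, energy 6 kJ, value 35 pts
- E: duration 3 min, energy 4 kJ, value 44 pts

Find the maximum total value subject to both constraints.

72 pts

Feasible sets respecting both limits:
- B+E: duration 12, energy 7, value 72
- C: duration 8, energy 8, value 47
- E: duration 3, energy 4, value 44
- D: duration 11, energy 6, value 35
Best: 72 pts.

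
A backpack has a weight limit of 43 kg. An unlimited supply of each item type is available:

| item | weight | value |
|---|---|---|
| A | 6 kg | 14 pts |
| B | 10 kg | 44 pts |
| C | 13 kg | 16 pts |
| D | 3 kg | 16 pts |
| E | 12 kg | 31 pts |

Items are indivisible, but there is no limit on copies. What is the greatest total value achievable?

224 pts

Best value-per-unit is D at 16/3, and filling with it alone uses weight 14×3=42. No mix of the others beats 14×16 = 224.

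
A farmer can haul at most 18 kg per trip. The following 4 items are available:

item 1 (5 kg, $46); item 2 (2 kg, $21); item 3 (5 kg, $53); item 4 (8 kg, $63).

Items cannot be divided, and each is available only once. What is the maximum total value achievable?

$162

Check high-value combinations within 18 kg:
- item 1+item 3+item 4: weight 5+5+8=18, value 46+53+63=162
- item 2+item 3+item 4: weight 2+5+8=15, value 21+53+63=137
- item 1+item 2+item 4: weight 5+2+8=15, value 46+21+63=130
Best: $162.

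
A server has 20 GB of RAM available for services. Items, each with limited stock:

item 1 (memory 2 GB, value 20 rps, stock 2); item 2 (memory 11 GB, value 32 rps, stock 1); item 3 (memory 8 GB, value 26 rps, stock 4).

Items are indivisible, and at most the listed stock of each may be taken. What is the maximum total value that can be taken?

Best selections within memory 20 and stock limits:
- 2×item 1 + 2×item 3: memory 20, value 92
- 2×item 1 + 1×item 2: memory 15, value 72
Best: 92 rps.

92 rps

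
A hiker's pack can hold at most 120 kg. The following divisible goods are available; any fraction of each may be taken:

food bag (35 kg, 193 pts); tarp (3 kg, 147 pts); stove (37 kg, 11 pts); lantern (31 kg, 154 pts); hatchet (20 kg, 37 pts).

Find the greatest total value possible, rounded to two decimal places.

540.22

Take in order of value per unit:
- tarp (147/3 per unit): all 3 → value 147, running total 147.00
- food bag (193/35 per unit): all 35 → value 193, running total 340.00
- lantern (154/31 per unit): all 31 → value 154, running total 494.00
- hatchet (37/20 per unit): all 20 → value 37, running total 531.00
- stove (11/37 per unit): 31 of 37 → value 31×11/37 = 9.2162, running total 540.22
Total 540.22.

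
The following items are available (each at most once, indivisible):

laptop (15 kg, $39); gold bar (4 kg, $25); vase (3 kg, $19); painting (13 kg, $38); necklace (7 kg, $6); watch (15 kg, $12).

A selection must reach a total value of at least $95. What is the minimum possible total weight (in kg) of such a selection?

31

Subsets with value ≥ 95, sorted by total weight:
- laptop+vase+painting: weight 31, value 96
- laptop+gold bar+painting: weight 32, value 102
- laptop+gold bar+vase+painting: weight 35, value 121
Minimum weight: 31 kg.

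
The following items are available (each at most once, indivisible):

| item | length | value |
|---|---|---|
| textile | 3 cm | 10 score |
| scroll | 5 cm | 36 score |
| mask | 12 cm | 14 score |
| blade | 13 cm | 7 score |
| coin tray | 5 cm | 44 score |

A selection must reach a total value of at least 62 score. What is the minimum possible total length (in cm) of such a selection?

10

Subsets with value ≥ 62, sorted by total length:
- scroll+coin tray: length 10, value 80
- textile+scroll+coin tray: length 13, value 90
- textile+mask+coin tray: length 20, value 68
Minimum length: 10 cm.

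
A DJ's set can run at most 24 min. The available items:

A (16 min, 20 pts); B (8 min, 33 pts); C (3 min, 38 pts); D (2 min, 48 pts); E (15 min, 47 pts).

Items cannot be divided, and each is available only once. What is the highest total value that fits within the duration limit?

133 pts

Check high-value combinations within 24 min:
- C+D+E: duration 3+2+15=20, value 38+48+47=133
- B+C+D: duration 8+3+2=13, value 33+38+48=119
- A+C+D: duration 16+3+2=21, value 20+38+48=106
- D+E: duration 2+15=17, value 48+47=95
Best: 133 pts.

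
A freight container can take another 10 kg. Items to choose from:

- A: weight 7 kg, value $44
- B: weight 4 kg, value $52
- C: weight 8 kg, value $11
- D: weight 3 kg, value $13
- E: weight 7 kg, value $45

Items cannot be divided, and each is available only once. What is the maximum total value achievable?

Check high-value combinations within 10 kg:
- B+D: weight 4+3=7, value 52+13=65
- D+E: weight 3+7=10, value 13+45=58
- A+D: weight 7+3=10, value 44+13=57
- B: weight 4, value 52
Best: $65.

$65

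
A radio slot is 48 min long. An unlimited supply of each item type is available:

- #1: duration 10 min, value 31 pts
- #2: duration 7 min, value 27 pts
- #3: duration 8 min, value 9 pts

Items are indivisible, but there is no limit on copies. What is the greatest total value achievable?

170 pts

Best value-per-unit is #2 at 27/7; filling with it alone gives 6×27 = 162.
Optimal mix: 2×#1 + 4×#2 → duration 48, value 170.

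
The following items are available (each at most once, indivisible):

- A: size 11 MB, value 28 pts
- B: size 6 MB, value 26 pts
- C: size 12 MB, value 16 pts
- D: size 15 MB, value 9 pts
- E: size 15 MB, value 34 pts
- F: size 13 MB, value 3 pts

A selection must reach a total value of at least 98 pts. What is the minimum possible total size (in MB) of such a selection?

Subsets with value ≥ 98, sorted by total size:
- A+B+C+E: size 44, value 104
- A+B+C+E+F: size 57, value 107
Minimum size: 44 MB.

44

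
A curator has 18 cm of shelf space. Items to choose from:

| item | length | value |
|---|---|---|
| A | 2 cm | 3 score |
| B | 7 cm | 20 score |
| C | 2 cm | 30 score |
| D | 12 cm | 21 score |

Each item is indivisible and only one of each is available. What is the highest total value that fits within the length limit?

This is a 0/1 knapsack; check combinations near the capacity.
- A+C+D: length 2+2+12=16, value 3+30+21=54
- A+B+C: length 2+7+2=11, value 3+20+30=53
- C+D: length 2+12=14, value 30+21=51
Best: 54 score.

54 score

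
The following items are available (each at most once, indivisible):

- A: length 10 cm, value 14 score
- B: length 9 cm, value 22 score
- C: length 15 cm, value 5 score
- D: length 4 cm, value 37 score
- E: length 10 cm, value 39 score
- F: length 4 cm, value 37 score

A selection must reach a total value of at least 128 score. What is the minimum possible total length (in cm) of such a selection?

27

Subsets with value ≥ 128, sorted by total length:
- B+D+E+F: length 27, value 135
- A+B+D+E+F: length 37, value 149
- B+C+D+E+F: length 42, value 140
- A+C+D+E+F: length 43, value 132
Minimum length: 27 cm.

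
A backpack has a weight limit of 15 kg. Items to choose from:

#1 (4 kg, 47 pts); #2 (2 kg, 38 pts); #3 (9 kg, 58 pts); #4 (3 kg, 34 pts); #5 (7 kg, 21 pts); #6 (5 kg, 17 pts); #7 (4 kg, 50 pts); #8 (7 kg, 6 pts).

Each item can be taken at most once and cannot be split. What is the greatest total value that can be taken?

169 pts

Check high-value combinations within 15 kg:
- #1+#2+#4+#7: weight 4+2+3+4=13, value 47+38+34+50=169
- #1+#2+#6+#7: weight 4+2+5+4=15, value 47+38+17+50=152
- #2+#3+#7: weight 2+9+4=15, value 38+58+50=146
Best: 169 pts.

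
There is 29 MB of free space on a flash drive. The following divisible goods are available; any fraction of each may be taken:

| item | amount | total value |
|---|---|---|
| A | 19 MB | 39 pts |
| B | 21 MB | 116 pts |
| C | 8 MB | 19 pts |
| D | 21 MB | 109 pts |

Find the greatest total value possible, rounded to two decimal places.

157.52

Take in order of value per unit:
- B (116/21 per unit): all 21 → value 116, running total 116.00
- D (109/21 per unit): 8 of 21 → value 8×109/21 = 41.5238, running total 157.52
Total 157.52.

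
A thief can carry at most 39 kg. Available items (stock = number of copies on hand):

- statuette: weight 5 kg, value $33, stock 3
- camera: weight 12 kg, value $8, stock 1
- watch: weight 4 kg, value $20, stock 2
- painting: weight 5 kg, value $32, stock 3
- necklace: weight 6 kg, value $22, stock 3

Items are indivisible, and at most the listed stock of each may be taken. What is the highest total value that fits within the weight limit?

Top feasible selections:
- 3×statuette + 2×watch + 3×painting: weight 38, value 235
- 3×statuette + 2×watch + 2×painting + 1×necklace: weight 39, value 225
Best: $235.

$235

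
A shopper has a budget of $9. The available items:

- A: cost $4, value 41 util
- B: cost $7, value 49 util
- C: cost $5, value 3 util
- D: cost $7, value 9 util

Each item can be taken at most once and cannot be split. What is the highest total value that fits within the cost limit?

49 util

Check high-value combinations within $9:
- B: cost 7, value 49
- A+C: cost 4+5=9, value 41+3=44
- A: cost 4, value 41
Best: 49 util.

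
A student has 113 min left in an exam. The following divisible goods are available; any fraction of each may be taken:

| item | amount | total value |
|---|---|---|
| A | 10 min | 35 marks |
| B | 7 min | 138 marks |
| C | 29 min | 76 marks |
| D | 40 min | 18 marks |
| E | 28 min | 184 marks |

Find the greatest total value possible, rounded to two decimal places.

Take in order of value per unit:
- B (138/7 per unit): all 7 → value 138, running total 138.00
- E (184/28 per unit): all 28 → value 184, running total 322.00
- A (35/10 per unit): all 10 → value 35, running total 357.00
- C (76/29 per unit): all 29 → value 76, running total 433.00
- D (18/40 per unit): 39 of 40 → value 39×18/40 = 17.5500, running total 450.55
Total 450.55.

450.55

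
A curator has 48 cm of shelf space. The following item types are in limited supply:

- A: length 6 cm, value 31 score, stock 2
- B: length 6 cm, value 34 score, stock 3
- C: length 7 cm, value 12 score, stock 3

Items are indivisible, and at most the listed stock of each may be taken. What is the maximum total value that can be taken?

Best selections within length 48 and stock limits:
- 2×A + 3×B + 2×C: length 44, value 188
- 2×A + 3×B + 1×C: length 37, value 176
Best: 188 score.

188 score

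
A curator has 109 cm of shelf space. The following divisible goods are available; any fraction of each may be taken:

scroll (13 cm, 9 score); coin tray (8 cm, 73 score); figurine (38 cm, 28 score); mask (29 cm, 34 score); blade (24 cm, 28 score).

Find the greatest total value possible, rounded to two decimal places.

169.92

Take in order of value per unit:
- coin tray (73/8 per unit): all 8 → value 73, running total 73.00
- mask (34/29 per unit): all 29 → value 34, running total 107.00
- blade (28/24 per unit): all 24 → value 28, running total 135.00
- figurine (28/38 per unit): all 38 → value 28, running total 163.00
- scroll (9/13 per unit): 10 of 13 → value 10×9/13 = 6.9231, running total 169.92
Total 169.92.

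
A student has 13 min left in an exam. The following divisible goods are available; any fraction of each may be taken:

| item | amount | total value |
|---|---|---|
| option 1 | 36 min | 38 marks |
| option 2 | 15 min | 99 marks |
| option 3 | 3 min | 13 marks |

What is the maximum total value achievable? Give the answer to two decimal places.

Take in order of value per unit:
- option 2 (99/15 per unit): 13 of 15 → value 13×99/15 = 85.8000, running total 85.80
Total 85.80.

85.80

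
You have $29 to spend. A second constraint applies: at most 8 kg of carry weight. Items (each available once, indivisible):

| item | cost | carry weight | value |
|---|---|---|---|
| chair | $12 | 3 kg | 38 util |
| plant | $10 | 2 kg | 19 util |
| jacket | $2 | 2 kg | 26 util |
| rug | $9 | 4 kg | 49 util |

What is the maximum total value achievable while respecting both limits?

94 util

Feasible sets respecting both limits:
- plant+jacket+rug: cost 21, carry weight 8, value 94
- chair+rug: cost 21, carry weight 7, value 87
- chair+plant+jacket: cost 24, carry weight 7, value 83
Best: 94 util.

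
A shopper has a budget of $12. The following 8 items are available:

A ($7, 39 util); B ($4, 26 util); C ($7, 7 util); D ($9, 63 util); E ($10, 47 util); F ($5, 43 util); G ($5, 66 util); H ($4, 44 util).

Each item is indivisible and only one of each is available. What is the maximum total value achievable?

Check high-value combinations within $12:
- G+H: cost 5+4=9, value 66+44=110
- F+G: cost 5+5=10, value 43+66=109
- A+G: cost 7+5=12, value 39+66=105
- B+G: cost 4+5=9, value 26+66=92
Best: 110 util.

110 util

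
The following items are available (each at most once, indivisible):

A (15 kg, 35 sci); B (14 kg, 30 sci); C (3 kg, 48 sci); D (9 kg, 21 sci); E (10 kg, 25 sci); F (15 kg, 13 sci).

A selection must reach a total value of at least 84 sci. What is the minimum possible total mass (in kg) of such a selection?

Subsets with value ≥ 84, sorted by total mass:
- C+D+E: mass 22, value 94
- B+C+D: mass 26, value 99
- A+C+D: mass 27, value 104
Minimum mass: 22 kg.

22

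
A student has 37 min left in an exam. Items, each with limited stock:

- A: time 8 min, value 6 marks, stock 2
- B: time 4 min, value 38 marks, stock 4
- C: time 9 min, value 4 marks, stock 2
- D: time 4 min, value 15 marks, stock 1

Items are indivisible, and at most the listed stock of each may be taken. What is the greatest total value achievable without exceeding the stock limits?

Best selections within time 37 and stock limits:
- 2×A + 4×B + 1×D: time 36, value 179
- 1×A + 4×B + 1×C + 1×D: time 37, value 177
- 1×A + 4×B + 1×D: time 28, value 173
- 4×B + 1×C + 1×D: time 29, value 171
Best: 179 marks.

179 marks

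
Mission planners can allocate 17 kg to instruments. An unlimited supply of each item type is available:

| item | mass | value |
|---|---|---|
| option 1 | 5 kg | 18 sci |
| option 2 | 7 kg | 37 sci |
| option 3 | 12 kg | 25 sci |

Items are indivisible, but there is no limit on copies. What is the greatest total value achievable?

74 sci

Best value-per-unit is option 2 at 37/7, and filling with it alone uses mass 2×7=14. No mix of the others beats 2×37 = 74.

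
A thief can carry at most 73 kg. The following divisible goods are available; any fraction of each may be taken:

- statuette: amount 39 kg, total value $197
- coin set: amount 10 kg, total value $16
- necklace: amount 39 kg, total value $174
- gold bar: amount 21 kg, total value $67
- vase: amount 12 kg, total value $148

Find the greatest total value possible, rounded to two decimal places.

443.15

Take in order of value per unit:
- vase (148/12 per unit): all 12 → value 148, running total 148.00
- statuette (197/39 per unit): all 39 → value 197, running total 345.00
- necklace (174/39 per unit): 22 of 39 → value 22×174/39 = 98.1538, running total 443.15
Total 443.15.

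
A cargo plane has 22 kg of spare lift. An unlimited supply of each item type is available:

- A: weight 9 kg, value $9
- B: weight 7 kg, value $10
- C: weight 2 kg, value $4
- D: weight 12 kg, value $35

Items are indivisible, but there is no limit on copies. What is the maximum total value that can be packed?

Best value-per-unit is D at 35/12; filling with it alone gives 1×35 = 35.
Optimal mix: 5×C + 1×D → weight 22, value 55.

$55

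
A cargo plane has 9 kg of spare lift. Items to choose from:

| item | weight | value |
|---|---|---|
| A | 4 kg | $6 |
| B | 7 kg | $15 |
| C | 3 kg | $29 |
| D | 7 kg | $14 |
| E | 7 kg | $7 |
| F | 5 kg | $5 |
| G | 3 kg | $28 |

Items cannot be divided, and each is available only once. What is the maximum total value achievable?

Check high-value combinations within 9 kg:
- C+G: weight 3+3=6, value 29+28=57
- A+C: weight 4+3=7, value 6+29=35
- A+G: weight 4+3=7, value 6+28=34
- C+F: weight 3+5=8, value 29+5=34
Best: $57.

$57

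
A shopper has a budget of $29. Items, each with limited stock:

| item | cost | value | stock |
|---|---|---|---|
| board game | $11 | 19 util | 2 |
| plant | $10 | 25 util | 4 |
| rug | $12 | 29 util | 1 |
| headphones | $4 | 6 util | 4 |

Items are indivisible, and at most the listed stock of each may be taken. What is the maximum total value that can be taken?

Best selections within cost 29 and stock limits:
- 2×plant + 2×headphones: cost 28, value 62
- 1×plant + 1×rug + 1×headphones: cost 26, value 60
- 2×plant + 1×headphones: cost 24, value 56
Best: 62 util.

62 util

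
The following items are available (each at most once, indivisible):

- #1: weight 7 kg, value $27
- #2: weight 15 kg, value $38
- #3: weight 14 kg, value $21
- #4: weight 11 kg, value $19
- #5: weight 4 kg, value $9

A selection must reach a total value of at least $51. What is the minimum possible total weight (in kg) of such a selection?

22

Subsets with value ≥ 51, sorted by total weight:
- #1+#2: weight 22, value 65
- #1+#4+#5: weight 22, value 55
- #1+#3+#5: weight 25, value 57
Minimum weight: 22 kg.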